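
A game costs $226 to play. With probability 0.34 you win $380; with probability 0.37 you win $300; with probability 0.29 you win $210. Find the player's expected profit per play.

E[payout] = 380·0.34 + 300·0.37 + 210·0.29
 = 129.2 + 111 + 60.9
 = 301.1
Net = 301.1 - 226 = 75.1

75.1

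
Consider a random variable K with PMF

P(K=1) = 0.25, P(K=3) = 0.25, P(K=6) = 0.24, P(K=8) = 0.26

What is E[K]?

E[K] = Σ k·P(K=k)
 = 1·0.25 + 3·0.25 + 6·0.24 + 8·0.26
 = 0.25 + 0.75 + 1.44 + 2.08
 = 4.52

4.52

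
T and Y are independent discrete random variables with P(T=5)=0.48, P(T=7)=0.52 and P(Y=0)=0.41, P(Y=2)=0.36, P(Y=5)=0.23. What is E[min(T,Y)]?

1.87

E[min(T,Y)] = Σ_t Σ_y min(t,y) · P(T=t)P(Y=y)
 = 0·0.1968 + 2·0.1728 + 5·0.1104 + 0·0.2132 + 2·0.1872 + 5·0.1196
 = 0 + 0.3456 + 0.552 + 0 + 0.3744 + 0.598
 = 1.87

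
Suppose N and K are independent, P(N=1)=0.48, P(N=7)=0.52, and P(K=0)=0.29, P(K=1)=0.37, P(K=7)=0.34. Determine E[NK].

E[NK] = Σ_n Σ_k nk · P(N=n)P(K=k)
 = 0·0.1392 + 1·0.1776 + 7·0.1632 + 0·0.1508 + 7·0.1924 + 49·0.1768
 = 0 + 0.1776 + 1.1424 + 0 + 1.3468 + 8.6632
 = 11.33

11.33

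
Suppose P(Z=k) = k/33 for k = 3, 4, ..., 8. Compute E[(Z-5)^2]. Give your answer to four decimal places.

E[(Z-5)^2] = Σ (z-5)^2·P(Z=z)
 = 4·1/11 + 1·4/33 + 0·5/33 + 1·2/11 + 4·7/33 + 9·8/33
 = 4/11 + 4/33 + 0 + 2/11 + 28/33 + 24/11
 = 122/33

3.6970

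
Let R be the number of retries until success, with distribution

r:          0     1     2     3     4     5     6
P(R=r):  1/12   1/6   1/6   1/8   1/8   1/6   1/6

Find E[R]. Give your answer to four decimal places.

3.2083

E[R] = Σ r·P(R=r)
 = 0·1/12 + 1·1/6 + 2·1/6 + 3·1/8 + 4·1/8 + 5·1/6 + 6·1/6
 = 0 + 1/6 + 1/3 + 3/8 + 1/2 + 5/6 + 1
 = 77/24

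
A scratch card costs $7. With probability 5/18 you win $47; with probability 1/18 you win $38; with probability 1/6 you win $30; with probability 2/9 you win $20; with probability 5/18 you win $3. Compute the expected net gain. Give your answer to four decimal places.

18.4444

E[payout] = 47·5/18 + 38·1/18 + 30·1/6 + 20·2/9 + 3·5/18
 = 235/18 + 19/9 + 5 + 40/9 + 5/6
 = 229/9
Net = 229/9 - 7 = 166/9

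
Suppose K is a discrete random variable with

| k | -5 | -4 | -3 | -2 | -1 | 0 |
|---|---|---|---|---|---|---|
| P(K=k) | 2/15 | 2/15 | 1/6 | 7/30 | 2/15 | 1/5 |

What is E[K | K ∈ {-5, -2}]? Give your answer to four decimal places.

-3.0909

P(K ∈ {-5, -2}) = 2/15 + 7/30 = 11/30.
E[K | K ∈ {-5, -2}] = [(-5)·2/15 + (-2)·7/30] / (11/30)
 = -17/15 / (11/30)
 = -34/11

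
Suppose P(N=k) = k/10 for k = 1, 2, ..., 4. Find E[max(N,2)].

E[max(N,2)] = Σ max(n,2)·P(N=n)
 = 2·1/10 + 2·1/5 + 3·3/10 + 4·2/5
 = 1/5 + 2/5 + 9/10 + 8/5
 = 31/10

3.1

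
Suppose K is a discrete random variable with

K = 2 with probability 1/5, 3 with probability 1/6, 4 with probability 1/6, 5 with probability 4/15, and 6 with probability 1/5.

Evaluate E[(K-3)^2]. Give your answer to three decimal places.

E[(K-3)^2] = Σ (k-3)^2·P(K=k)
 = 1·1/5 + 0·1/6 + 1·1/6 + 4·4/15 + 9·1/5
 = 1/5 + 0 + 1/6 + 16/15 + 9/5
 = 97/30

3.233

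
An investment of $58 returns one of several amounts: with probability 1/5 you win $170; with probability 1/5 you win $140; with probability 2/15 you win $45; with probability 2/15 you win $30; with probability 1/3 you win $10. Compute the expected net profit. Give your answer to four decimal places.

E[payout] = 170·1/5 + 140·1/5 + 45·2/15 + 30·2/15 + 10·1/3
 = 34 + 28 + 6 + 4 + 10/3
 = 226/3
Net = 226/3 - 58 = 52/3

17.3333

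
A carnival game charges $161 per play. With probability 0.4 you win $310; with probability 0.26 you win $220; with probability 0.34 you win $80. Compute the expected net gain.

E[payout] = 310·0.4 + 220·0.26 + 80·0.34
 = 124 + 57.2 + 27.2
 = 208.4
Net = 208.4 - 161 = 47.4

47.4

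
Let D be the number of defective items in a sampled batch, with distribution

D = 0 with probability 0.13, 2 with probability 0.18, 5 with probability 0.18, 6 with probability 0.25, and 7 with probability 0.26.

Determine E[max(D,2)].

E[max(D,2)] = Σ max(d,2)·P(D=d)
 = 2·0.13 + 2·0.18 + 5·0.18 + 6·0.25 + 7·0.26
 = 0.26 + 0.36 + 0.9 + 1.5 + 1.82
 = 4.84

4.84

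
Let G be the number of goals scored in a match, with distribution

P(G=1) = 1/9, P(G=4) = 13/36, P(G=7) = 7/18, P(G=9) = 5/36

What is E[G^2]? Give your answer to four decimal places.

36.1944

E[G^2] = Σ g^2·P(G=g)
 = 1·1/9 + 16·13/36 + 49·7/18 + 81·5/36
 = 1/9 + 52/9 + 343/18 + 45/4
 = 1303/36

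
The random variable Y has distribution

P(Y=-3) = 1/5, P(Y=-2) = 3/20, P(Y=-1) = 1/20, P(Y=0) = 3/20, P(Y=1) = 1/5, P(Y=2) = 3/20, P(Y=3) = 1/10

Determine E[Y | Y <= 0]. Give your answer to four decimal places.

P(Y <= 0) = 1/5 + 3/20 + 1/20 + 3/20 = 11/20.
E[Y | Y <= 0] = [(-3)·1/5 + (-2)·3/20 + (-1)·1/20 + 0·3/20] / (11/20)
 = -19/20 / (11/20)
 = -19/11

-1.7273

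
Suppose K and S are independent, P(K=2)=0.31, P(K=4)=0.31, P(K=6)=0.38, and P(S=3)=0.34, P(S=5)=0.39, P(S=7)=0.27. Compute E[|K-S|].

2.0024

E[|K-S|] = Σ_k Σ_s |k-s| · P(K=k)P(S=s)
 = 1·0.1054 + 3·0.1209 + 5·0.0837 + 1·0.1054 + 1·0.1209 + 3·0.0837 + 3·0.1292 + 1·0.1482 + 1·0.1026
 = 0.1054 + 0.3627 + 0.4185 + 0.1054 + 0.1209 + 0.2511 + 0.3876 + 0.1482 + 0.1026
 = 2.0024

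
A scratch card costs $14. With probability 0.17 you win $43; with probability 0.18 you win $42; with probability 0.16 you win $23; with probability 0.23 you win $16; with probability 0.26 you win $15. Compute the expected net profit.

12.13

E[payout] = 43·0.17 + 42·0.18 + 23·0.16 + 16·0.23 + 15·0.26
 = 7.31 + 7.56 + 3.68 + 3.68 + 3.9
 = 26.13
Net = 26.13 - 14 = 12.13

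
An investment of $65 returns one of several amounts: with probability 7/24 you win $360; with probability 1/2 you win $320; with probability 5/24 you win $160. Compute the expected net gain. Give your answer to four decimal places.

233.3333

E[payout] = 360·7/24 + 320·1/2 + 160·5/24
 = 105 + 160 + 100/3
 = 895/3
Net = 895/3 - 65 = 700/3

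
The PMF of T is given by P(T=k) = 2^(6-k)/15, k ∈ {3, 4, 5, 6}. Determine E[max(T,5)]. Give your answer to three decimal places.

5.067

E[max(T,5)] = Σ max(t,5)·P(T=t)
 = 5·8/15 + 5·4/15 + 5·2/15 + 6·1/15
 = 8/3 + 4/3 + 2/3 + 2/5
 = 76/15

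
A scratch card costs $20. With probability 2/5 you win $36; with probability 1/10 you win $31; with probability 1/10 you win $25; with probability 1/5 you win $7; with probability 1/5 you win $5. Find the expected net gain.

2.4

E[payout] = 36·2/5 + 31·1/10 + 25·1/10 + 7·1/5 + 5·1/5
 = 72/5 + 31/10 + 5/2 + 7/5 + 1
 = 112/5
Net = 112/5 - 20 = 12/5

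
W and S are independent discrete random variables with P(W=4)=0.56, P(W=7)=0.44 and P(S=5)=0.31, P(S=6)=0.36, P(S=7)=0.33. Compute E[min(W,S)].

E[min(W,S)] = Σ_w Σ_s min(w,s) · P(W=w)P(S=s)
 = 4·0.1736 + 4·0.2016 + 4·0.1848 + 5·0.1364 + 6·0.1584 + 7·0.1452
 = 0.6944 + 0.8064 + 0.7392 + 0.682 + 0.9504 + 1.0164
 = 4.8888

4.8888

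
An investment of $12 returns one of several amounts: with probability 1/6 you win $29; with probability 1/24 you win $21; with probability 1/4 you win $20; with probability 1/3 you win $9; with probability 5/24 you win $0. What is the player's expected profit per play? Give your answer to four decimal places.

1.7083

E[payout] = 29·1/6 + 21·1/24 + 20·1/4 + 9·1/3 + 0·5/24
 = 29/6 + 7/8 + 5 + 3 + 0
 = 329/24
Net = 329/24 - 12 = 41/24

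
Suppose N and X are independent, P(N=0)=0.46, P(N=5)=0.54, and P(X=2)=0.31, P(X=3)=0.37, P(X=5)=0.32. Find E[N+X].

E[N+X] = Σ_n Σ_x (n+x) · P(N=n)P(X=x)
 = 2·0.1426 + 3·0.1702 + 5·0.1472 + 7·0.1674 + 8·0.1998 + 10·0.1728
 = 0.2852 + 0.5106 + 0.736 + 1.1718 + 1.5984 + 1.728
 = 6.03

6.03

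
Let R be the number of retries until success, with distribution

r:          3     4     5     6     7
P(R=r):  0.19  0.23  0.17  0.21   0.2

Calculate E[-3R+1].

E[-3R+1] = Σ (-3r+1)·P(R=r)
 = (-8)·0.19 + (-11)·0.23 + (-14)·0.17 + (-17)·0.21 + (-20)·0.2
 = (-1.52) + (-2.53) + (-2.38) + (-3.57) + (-4)
 = -14

-14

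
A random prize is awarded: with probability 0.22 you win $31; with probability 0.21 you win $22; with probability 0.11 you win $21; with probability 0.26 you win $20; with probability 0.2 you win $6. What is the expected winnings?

20.15

E[payout] = 31·0.22 + 22·0.21 + 21·0.11 + 20·0.26 + 6·0.2
 = 6.82 + 4.62 + 2.31 + 5.2 + 1.2
 = 20.15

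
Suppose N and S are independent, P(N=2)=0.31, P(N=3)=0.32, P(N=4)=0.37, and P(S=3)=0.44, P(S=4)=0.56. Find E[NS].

E[NS] = Σ_n Σ_s ns · P(N=n)P(S=s)
 = 6·0.1364 + 8·0.1736 + 9·0.1408 + 12·0.1792 + 12·0.1628 + 16·0.2072
 = 0.8184 + 1.3888 + 1.2672 + 2.1504 + 1.9536 + 3.3152
 = 10.8936

10.8936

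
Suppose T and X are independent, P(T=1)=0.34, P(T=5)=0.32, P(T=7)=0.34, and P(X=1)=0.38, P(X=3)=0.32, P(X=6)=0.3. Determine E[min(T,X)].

2.3164

E[min(T,X)] = Σ_t Σ_x min(t,x) · P(T=t)P(X=x)
 = 1·0.1292 + 1·0.1088 + 1·0.102 + 1·0.1216 + 3·0.1024 + 5·0.096 + 1·0.1292 + 3·0.1088 + 6·0.102
 = 0.1292 + 0.1088 + 0.102 + 0.1216 + 0.3072 + 0.48 + 0.1292 + 0.3264 + 0.612
 = 2.3164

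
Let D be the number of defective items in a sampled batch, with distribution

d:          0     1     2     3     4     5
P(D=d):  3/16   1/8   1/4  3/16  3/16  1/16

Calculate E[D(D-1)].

5.125

E[D(D-1)] = Σ d(d-1)·P(D=d)
 = 0·3/16 + 0·1/8 + 2·1/4 + 6·3/16 + 12·3/16 + 20·1/16
 = 0 + 0 + 1/2 + 9/8 + 9/4 + 5/4
 = 41/8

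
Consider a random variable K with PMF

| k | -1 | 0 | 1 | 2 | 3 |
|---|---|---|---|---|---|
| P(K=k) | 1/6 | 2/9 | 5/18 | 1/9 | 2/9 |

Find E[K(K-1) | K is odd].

P(K is odd) = 1/6 + 5/18 + 2/9 = 2/3.
E[K(K-1) | K is odd] = [2·1/6 + 0·5/18 + 6·2/9] / (2/3)
 = 5/3 / (2/3)
 = 5/2

2.5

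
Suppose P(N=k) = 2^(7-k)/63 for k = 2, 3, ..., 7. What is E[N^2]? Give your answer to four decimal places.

E[N^2] = Σ n^2·P(N=n)
 = 4·32/63 + 9·16/63 + 16·8/63 + 25·4/63 + 36·2/63 + 49·1/63
 = 128/63 + 16/7 + 128/63 + 100/63 + 8/7 + 7/9
 = 69/7

9.8571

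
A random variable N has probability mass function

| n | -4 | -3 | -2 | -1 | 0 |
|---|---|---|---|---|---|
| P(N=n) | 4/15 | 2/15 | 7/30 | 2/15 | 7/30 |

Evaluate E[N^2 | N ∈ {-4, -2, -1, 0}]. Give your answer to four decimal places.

P(N ∈ {-4, -2, -1, 0}) = 4/15 + 7/30 + 2/15 + 7/30 = 13/15.
E[N^2 | N ∈ {-4, -2, -1, 0}] = [16·4/15 + 4·7/30 + 1·2/15 + 0·7/30] / (13/15)
 = 16/3 / (13/15)
 = 80/13

6.1538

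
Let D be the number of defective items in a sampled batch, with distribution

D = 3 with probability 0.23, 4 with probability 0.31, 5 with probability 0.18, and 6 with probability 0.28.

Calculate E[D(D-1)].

17.1

E[D(D-1)] = Σ d(d-1)·P(D=d)
 = 6·0.23 + 12·0.31 + 20·0.18 + 30·0.28
 = 1.38 + 3.72 + 3.6 + 8.4
 = 17.1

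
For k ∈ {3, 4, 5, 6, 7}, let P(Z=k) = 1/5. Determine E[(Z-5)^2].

E[(Z-5)^2] = Σ (z-5)^2·P(Z=z)
 = 4·1/5 + 1·1/5 + 0·1/5 + 1·1/5 + 4·1/5
 = 4/5 + 1/5 + 0 + 1/5 + 4/5
 = 2

2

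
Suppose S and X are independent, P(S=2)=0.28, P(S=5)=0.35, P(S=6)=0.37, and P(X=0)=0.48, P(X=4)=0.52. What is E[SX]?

9.4224

E[SX] = Σ_s Σ_x sx · P(S=s)P(X=x)
 = 0·0.1344 + 8·0.1456 + 0·0.168 + 20·0.182 + 0·0.1776 + 24·0.1924
 = 0 + 1.1648 + 0 + 3.64 + 0 + 4.6176
 = 9.4224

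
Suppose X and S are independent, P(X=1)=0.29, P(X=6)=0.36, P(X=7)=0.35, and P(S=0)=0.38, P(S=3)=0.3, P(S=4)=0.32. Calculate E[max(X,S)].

5.3524

E[max(X,S)] = Σ_x Σ_s max(x,s) · P(X=x)P(S=s)
 = 1·0.1102 + 3·0.087 + 4·0.0928 + 6·0.1368 + 6·0.108 + 6·0.1152 + 7·0.133 + 7·0.105 + 7·0.112
 = 0.1102 + 0.261 + 0.3712 + 0.8208 + 0.648 + 0.6912 + 0.931 + 0.735 + 0.784
 = 5.3524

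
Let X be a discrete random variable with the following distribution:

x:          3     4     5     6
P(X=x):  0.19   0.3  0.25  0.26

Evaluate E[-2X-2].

-11.16

E[-2X-2] = Σ (-2x-2)·P(X=x)
 = (-8)·0.19 + (-10)·0.3 + (-12)·0.25 + (-14)·0.26
 = (-1.52) + (-3) + (-3) + (-3.64)
 = -11.16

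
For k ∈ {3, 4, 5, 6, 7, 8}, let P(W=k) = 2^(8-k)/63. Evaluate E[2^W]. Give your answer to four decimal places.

24.3810

E[2^W] = Σ 2^w·P(W=w)
 = 8·32/63 + 16·16/63 + 32·8/63 + 64·4/63 + 128·2/63 + 256·1/63
 = 256/63 + 256/63 + 256/63 + 256/63 + 256/63 + 256/63
 = 512/21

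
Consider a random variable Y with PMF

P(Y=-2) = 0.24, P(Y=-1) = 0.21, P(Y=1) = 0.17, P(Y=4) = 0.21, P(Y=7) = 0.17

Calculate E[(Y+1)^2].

E[(Y+1)^2] = Σ (y+1)^2·P(Y=y)
 = 1·0.24 + 0·0.21 + 4·0.17 + 25·0.21 + 64·0.17
 = 0.24 + 0 + 0.68 + 5.25 + 10.88
 = 17.05

17.05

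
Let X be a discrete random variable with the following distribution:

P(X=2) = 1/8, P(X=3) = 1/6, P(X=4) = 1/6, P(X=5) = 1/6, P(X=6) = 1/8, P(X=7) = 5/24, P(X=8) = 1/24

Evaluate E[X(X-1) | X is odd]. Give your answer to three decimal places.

24.154

P(X is odd) = 1/6 + 1/6 + 5/24 = 13/24.
E[X(X-1) | X is odd] = [6·1/6 + 20·1/6 + 42·5/24] / (13/24)
 = 157/12 / (13/24)
 = 314/13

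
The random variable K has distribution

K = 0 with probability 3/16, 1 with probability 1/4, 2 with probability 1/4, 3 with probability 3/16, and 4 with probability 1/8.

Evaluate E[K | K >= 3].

3.4

P(K >= 3) = 3/16 + 1/8 = 5/16.
E[K | K >= 3] = [3·3/16 + 4·1/8] / (5/16)
 = 17/16 / (5/16)
 = 17/5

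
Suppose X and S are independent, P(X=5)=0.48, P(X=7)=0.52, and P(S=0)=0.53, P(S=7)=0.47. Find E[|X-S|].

E[|X-S|] = Σ_x Σ_s |x-s| · P(X=x)P(S=s)
 = 5·0.2544 + 2·0.2256 + 7·0.2756 + 0·0.2444
 = 1.272 + 0.4512 + 1.9292 + 0
 = 3.6524

3.6524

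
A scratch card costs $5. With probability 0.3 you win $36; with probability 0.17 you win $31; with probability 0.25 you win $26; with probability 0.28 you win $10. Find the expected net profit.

20.37

E[payout] = 36·0.3 + 31·0.17 + 26·0.25 + 10·0.28
 = 10.8 + 5.27 + 6.5 + 2.8
 = 25.37
Net = 25.37 - 5 = 20.37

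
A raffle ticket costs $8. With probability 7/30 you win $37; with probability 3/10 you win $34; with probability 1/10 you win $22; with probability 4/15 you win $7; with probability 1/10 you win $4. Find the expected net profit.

15.3

E[payout] = 37·7/30 + 34·3/10 + 22·1/10 + 7·4/15 + 4·1/10
 = 259/30 + 51/5 + 11/5 + 28/15 + 2/5
 = 233/10
Net = 233/10 - 8 = 153/10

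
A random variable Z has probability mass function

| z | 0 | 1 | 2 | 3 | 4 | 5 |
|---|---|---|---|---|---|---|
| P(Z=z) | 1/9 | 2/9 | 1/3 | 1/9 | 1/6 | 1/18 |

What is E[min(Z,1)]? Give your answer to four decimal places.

E[min(Z,1)] = Σ min(z,1)·P(Z=z)
 = 0·1/9 + 1·2/9 + 1·1/3 + 1·1/9 + 1·1/6 + 1·1/18
 = 0 + 2/9 + 1/3 + 1/9 + 1/6 + 1/18
 = 8/9

0.8889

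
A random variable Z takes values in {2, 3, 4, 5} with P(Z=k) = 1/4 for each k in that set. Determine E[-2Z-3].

E[-2Z-3] = Σ (-2z-3)·P(Z=z)
 = (-7)·1/4 + (-9)·1/4 + (-11)·1/4 + (-13)·1/4
 = (-7/4) + (-9/4) + (-11/4) + (-13/4)
 = -10

-10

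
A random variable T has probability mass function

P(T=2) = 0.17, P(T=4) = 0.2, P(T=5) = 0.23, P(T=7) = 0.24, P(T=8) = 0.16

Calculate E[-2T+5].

E[-2T+5] = Σ (-2t+5)·P(T=t)
 = 1·0.17 + (-3)·0.2 + (-5)·0.23 + (-9)·0.24 + (-11)·0.16
 = 0.17 + (-0.6) + (-1.15) + (-2.16) + (-1.76)
 = -5.5

-5.5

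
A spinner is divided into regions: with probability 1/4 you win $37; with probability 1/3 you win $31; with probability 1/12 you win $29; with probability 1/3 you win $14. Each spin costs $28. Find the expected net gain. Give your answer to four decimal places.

-1.3333

E[payout] = 37·1/4 + 31·1/3 + 29·1/12 + 14·1/3
 = 37/4 + 31/3 + 29/12 + 14/3
 = 80/3
Net = 80/3 - 28 = -4/3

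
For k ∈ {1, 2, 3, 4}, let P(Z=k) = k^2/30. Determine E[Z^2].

11.8

E[Z^2] = Σ z^2·P(Z=z)
 = 1·1/30 + 4·2/15 + 9·3/10 + 16·8/15
 = 1/30 + 8/15 + 27/10 + 128/15
 = 59/5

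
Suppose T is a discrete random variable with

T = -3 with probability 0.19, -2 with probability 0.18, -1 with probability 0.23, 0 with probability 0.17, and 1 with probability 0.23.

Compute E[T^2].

E[T^2] = Σ t^2·P(T=t)
 = 9·0.19 + 4·0.18 + 1·0.23 + 0·0.17 + 1·0.23
 = 1.71 + 0.72 + 0.23 + 0 + 0.23
 = 2.89

2.89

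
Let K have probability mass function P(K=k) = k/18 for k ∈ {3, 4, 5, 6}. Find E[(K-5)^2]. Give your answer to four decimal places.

E[(K-5)^2] = Σ (k-5)^2·P(K=k)
 = 4·1/6 + 1·2/9 + 0·5/18 + 1·1/3
 = 2/3 + 2/9 + 0 + 1/3
 = 11/9

1.2222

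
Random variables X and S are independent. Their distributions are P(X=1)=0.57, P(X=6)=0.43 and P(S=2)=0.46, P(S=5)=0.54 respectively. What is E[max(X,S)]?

4.6434

E[max(X,S)] = Σ_x Σ_s max(x,s) · P(X=x)P(S=s)
 = 2·0.2622 + 5·0.3078 + 6·0.1978 + 6·0.2322
 = 0.5244 + 1.539 + 1.1868 + 1.3932
 = 4.6434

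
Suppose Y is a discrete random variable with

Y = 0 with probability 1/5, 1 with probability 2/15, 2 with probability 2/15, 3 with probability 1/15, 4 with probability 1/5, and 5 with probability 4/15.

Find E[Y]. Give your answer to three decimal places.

E[Y] = Σ y·P(Y=y)
 = 0·1/5 + 1·2/15 + 2·2/15 + 3·1/15 + 4·1/5 + 5·4/15
 = 0 + 2/15 + 4/15 + 1/5 + 4/5 + 4/3
 = 41/15

2.733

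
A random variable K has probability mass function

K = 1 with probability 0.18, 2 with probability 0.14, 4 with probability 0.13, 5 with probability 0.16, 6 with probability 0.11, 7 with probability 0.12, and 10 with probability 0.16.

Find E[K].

E[K] = Σ k·P(K=k)
 = 1·0.18 + 2·0.14 + 4·0.13 + 5·0.16 + 6·0.11 + 7·0.12 + 10·0.16
 = 0.18 + 0.28 + 0.52 + 0.8 + 0.66 + 0.84 + 1.6
 = 4.88

4.88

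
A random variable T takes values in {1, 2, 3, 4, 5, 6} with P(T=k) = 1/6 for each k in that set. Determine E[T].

E[T] = Σ t·P(T=t)
 = 1·1/6 + 2·1/6 + 3·1/6 + 4·1/6 + 5·1/6 + 6·1/6
 = 1/6 + 1/3 + 1/2 + 2/3 + 5/6 + 1
 = 7/2

3.5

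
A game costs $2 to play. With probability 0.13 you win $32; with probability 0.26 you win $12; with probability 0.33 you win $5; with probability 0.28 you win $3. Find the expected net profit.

E[payout] = 32·0.13 + 12·0.26 + 5·0.33 + 3·0.28
 = 4.16 + 3.12 + 1.65 + 0.84
 = 9.77
Net = 9.77 - 2 = 7.77

7.77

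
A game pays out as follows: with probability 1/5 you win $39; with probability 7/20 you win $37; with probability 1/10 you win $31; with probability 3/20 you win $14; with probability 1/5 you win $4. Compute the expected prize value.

26.75

E[payout] = 39·1/5 + 37·7/20 + 31·1/10 + 14·3/20 + 4·1/5
 = 39/5 + 259/20 + 31/10 + 21/10 + 4/5
 = 107/4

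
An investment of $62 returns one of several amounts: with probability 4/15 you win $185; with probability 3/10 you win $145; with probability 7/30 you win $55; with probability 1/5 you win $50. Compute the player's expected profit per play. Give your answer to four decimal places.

E[payout] = 185·4/15 + 145·3/10 + 55·7/30 + 50·1/5
 = 148/3 + 87/2 + 77/6 + 10
 = 347/3
Net = 347/3 - 62 = 161/3

53.6667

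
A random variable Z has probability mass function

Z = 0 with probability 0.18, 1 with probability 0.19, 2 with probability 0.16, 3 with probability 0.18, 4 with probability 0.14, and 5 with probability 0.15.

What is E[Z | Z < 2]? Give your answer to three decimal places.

0.514

P(Z < 2) = 0.18 + 0.19 = 0.37.
E[Z | Z < 2] = [0·0.18 + 1·0.19] / 0.37
 = 0.19 / 0.37
 = 19/37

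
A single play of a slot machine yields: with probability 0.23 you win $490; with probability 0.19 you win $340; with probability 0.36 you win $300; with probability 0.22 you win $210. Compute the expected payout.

331.5

E[payout] = 490·0.23 + 340·0.19 + 300·0.36 + 210·0.22
 = 112.7 + 64.6 + 108 + 46.2
 = 331.5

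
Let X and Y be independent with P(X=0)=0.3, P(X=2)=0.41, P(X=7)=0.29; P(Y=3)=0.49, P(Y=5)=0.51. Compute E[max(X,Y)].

4.8842

E[max(X,Y)] = Σ_x Σ_y max(x,y) · P(X=x)P(Y=y)
 = 3·0.147 + 5·0.153 + 3·0.2009 + 5·0.2091 + 7·0.1421 + 7·0.1479
 = 0.441 + 0.765 + 0.6027 + 1.0455 + 0.9947 + 1.0353
 = 4.8842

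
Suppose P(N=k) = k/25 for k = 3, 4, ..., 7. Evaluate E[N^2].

E[N^2] = Σ n^2·P(N=n)
 = 9·3/25 + 16·4/25 + 25·1/5 + 36·6/25 + 49·7/25
 = 27/25 + 64/25 + 5 + 216/25 + 343/25
 = 31

31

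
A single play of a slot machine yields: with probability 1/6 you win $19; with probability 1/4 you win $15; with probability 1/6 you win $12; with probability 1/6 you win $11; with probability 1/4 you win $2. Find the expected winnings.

11.25

E[payout] = 19·1/6 + 15·1/4 + 12·1/6 + 11·1/6 + 2·1/4
 = 19/6 + 15/4 + 2 + 11/6 + 1/2
 = 45/4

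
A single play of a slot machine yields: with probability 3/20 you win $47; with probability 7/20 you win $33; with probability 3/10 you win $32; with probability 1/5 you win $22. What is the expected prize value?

E[payout] = 47·3/20 + 33·7/20 + 32·3/10 + 22·1/5
 = 141/20 + 231/20 + 48/5 + 22/5
 = 163/5

32.6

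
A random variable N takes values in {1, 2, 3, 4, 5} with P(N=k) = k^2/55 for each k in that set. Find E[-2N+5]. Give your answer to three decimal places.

-3.182

E[-2N+5] = Σ (-2n+5)·P(N=n)
 = 3·1/55 + 1·4/55 + (-1)·9/55 + (-3)·16/55 + (-5)·5/11
 = 3/55 + 4/55 + (-9/55) + (-48/55) + (-25/11)
 = -35/11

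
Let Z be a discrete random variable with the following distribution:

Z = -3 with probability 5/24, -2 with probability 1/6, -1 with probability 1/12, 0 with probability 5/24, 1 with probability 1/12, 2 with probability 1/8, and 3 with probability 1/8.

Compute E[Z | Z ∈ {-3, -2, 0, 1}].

P(Z ∈ {-3, -2, 0, 1}) = 5/24 + 1/6 + 5/24 + 1/12 = 2/3.
E[Z | Z ∈ {-3, -2, 0, 1}] = [(-3)·5/24 + (-2)·1/6 + 0·5/24 + 1·1/12] / (2/3)
 = -7/8 / (2/3)
 = -21/16

-1.3125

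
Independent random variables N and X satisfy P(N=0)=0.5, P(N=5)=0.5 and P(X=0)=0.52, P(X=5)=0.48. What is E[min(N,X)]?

E[min(N,X)] = Σ_n Σ_x min(n,x) · P(N=n)P(X=x)
 = 0·0.26 + 0·0.24 + 0·0.26 + 5·0.24
 = 0 + 0 + 0 + 1.2
 = 1.2

1.2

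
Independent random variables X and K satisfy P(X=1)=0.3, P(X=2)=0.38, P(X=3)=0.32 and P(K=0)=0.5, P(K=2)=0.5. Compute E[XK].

2.02

E[XK] = Σ_x Σ_k xk · P(X=x)P(K=k)
 = 0·0.15 + 2·0.15 + 0·0.19 + 4·0.19 + 0·0.16 + 6·0.16
 = 0 + 0.3 + 0 + 0.76 + 0 + 0.96
 = 2.02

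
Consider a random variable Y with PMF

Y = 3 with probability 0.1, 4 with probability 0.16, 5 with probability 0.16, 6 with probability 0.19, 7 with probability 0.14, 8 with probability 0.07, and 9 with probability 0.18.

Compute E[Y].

6.04

E[Y] = Σ y·P(Y=y)
 = 3·0.1 + 4·0.16 + 5·0.16 + 6·0.19 + 7·0.14 + 8·0.07 + 9·0.18
 = 0.3 + 0.64 + 0.8 + 1.14 + 0.98 + 0.56 + 1.62
 = 6.04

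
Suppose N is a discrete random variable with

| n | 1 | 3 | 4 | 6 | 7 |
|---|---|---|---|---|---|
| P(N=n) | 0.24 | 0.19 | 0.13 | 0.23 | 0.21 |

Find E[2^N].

E[2^N] = Σ 2^n·P(N=n)
 = 2·0.24 + 8·0.19 + 16·0.13 + 64·0.23 + 128·0.21
 = 0.48 + 1.52 + 2.08 + 14.72 + 26.88
 = 45.68

45.68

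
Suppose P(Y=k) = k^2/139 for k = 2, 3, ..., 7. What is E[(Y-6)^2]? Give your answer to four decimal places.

E[(Y-6)^2] = Σ (y-6)^2·P(Y=y)
 = 16·4/139 + 9·9/139 + 4·16/139 + 1·25/139 + 0·36/139 + 1·49/139
 = 64/139 + 81/139 + 64/139 + 25/139 + 0 + 49/139
 = 283/139

2.0360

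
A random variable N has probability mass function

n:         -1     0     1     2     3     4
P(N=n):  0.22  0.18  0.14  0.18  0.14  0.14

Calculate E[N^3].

14.1

E[N^3] = Σ n^3·P(N=n)
 = (-1)·0.22 + 0·0.18 + 1·0.14 + 8·0.18 + 27·0.14 + 64·0.14
 = (-0.22) + 0 + 0.14 + 1.44 + 3.78 + 8.96
 = 14.1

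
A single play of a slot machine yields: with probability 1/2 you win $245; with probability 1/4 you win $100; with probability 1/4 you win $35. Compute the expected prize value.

156.25

E[payout] = 245·1/2 + 100·1/4 + 35·1/4
 = 245/2 + 25 + 35/4
 = 625/4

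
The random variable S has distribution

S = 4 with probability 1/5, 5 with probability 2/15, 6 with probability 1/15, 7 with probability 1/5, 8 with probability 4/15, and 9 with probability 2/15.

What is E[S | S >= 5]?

7.25

P(S >= 5) = 2/15 + 1/15 + 1/5 + 4/15 + 2/15 = 4/5.
E[S | S >= 5] = [5·2/15 + 6·1/15 + 7·1/5 + 8·4/15 + 9·2/15] / (4/5)
 = 29/5 / (4/5)
 = 29/4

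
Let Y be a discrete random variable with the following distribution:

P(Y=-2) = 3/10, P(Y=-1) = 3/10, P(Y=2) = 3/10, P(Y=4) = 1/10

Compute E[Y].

0.1

E[Y] = Σ y·P(Y=y)
 = (-2)·3/10 + (-1)·3/10 + 2·3/10 + 4·1/10
 = (-3/5) + (-3/10) + 3/5 + 2/5
 = 1/10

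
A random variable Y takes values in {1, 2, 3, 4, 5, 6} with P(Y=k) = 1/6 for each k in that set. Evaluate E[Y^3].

73.5

E[Y^3] = Σ y^3·P(Y=y)
 = 1·1/6 + 8·1/6 + 27·1/6 + 64·1/6 + 125·1/6 + 216·1/6
 = 1/6 + 4/3 + 9/2 + 32/3 + 125/6 + 36
 = 147/2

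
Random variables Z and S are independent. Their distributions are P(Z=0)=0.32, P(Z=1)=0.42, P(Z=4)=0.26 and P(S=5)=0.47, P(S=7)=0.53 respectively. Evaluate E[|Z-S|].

E[|Z-S|] = Σ_z Σ_s |z-s| · P(Z=z)P(S=s)
 = 5·0.1504 + 7·0.1696 + 4·0.1974 + 6·0.2226 + 1·0.1222 + 3·0.1378
 = 0.752 + 1.1872 + 0.7896 + 1.3356 + 0.1222 + 0.4134
 = 4.6

4.6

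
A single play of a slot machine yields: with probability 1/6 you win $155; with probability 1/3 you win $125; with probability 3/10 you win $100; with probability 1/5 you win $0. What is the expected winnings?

E[payout] = 155·1/6 + 125·1/3 + 100·3/10 + 0·1/5
 = 155/6 + 125/3 + 30 + 0
 = 195/2

97.5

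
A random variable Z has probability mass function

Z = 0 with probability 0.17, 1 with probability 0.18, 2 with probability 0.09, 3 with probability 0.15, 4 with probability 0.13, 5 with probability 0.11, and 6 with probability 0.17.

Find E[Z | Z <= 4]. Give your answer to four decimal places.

P(Z <= 4) = 0.17 + 0.18 + 0.09 + 0.15 + 0.13 = 0.72.
E[Z | Z <= 4] = [0·0.17 + 1·0.18 + 2·0.09 + 3·0.15 + 4·0.13] / 0.72
 = 1.33 / 0.72
 = 133/72

1.8472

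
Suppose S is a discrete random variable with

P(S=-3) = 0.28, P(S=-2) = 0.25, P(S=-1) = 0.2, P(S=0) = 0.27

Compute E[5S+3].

-4.7

E[5S+3] = Σ (5s+3)·P(S=s)
 = (-12)·0.28 + (-7)·0.25 + (-2)·0.2 + 3·0.27
 = (-3.36) + (-1.75) + (-0.4) + 0.81
 = -4.7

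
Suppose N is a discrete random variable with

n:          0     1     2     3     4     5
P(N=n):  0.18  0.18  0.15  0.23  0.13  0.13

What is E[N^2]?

E[N^2] = Σ n^2·P(N=n)
 = 0·0.18 + 1·0.18 + 4·0.15 + 9·0.23 + 16·0.13 + 25·0.13
 = 0 + 0.18 + 0.6 + 2.07 + 2.08 + 3.25
 = 8.18

8.18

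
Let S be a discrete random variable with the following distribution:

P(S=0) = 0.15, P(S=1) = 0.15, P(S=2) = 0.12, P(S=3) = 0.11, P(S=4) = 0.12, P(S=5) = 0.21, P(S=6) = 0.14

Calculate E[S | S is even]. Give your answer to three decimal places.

P(S is even) = 0.15 + 0.12 + 0.12 + 0.14 = 0.53.
E[S | S is even] = [0·0.15 + 2·0.12 + 4·0.12 + 6·0.14] / 0.53
 = 1.56 / 0.53
 = 156/53

2.943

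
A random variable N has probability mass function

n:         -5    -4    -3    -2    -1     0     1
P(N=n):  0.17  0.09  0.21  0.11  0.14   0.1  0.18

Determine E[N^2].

E[N^2] = Σ n^2·P(N=n)
 = 25·0.17 + 16·0.09 + 9·0.21 + 4·0.11 + 1·0.14 + 0·0.1 + 1·0.18
 = 4.25 + 1.44 + 1.89 + 0.44 + 0.14 + 0 + 0.18
 = 8.34

8.34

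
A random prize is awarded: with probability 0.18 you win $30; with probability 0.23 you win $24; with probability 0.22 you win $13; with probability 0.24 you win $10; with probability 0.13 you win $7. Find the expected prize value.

17.09

E[payout] = 30·0.18 + 24·0.23 + 13·0.22 + 10·0.24 + 7·0.13
 = 5.4 + 5.52 + 2.86 + 2.4 + 0.91
 = 17.09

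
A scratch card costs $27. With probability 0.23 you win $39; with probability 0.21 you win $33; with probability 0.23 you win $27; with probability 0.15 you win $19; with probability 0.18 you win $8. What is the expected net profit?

-0.6

E[payout] = 39·0.23 + 33·0.21 + 27·0.23 + 19·0.15 + 8·0.18
 = 8.97 + 6.93 + 6.21 + 2.85 + 1.44
 = 26.4
Net = 26.4 - 27 = -0.6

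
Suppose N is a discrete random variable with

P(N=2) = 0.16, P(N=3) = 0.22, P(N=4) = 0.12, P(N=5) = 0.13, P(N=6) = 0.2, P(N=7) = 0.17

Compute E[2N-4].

5

E[2N-4] = Σ (2n-4)·P(N=n)
 = 0·0.16 + 2·0.22 + 4·0.12 + 6·0.13 + 8·0.2 + 10·0.17
 = 0 + 0.44 + 0.48 + 0.78 + 1.6 + 1.7
 = 5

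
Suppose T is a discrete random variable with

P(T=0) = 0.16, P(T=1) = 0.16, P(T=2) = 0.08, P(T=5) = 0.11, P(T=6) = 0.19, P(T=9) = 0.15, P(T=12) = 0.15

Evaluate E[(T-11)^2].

E[(T-11)^2] = Σ (t-11)^2·P(T=t)
 = 121·0.16 + 100·0.16 + 81·0.08 + 36·0.11 + 25·0.19 + 4·0.15 + 1·0.15
 = 19.36 + 16 + 6.48 + 3.96 + 4.75 + 0.6 + 0.15
 = 51.3

51.3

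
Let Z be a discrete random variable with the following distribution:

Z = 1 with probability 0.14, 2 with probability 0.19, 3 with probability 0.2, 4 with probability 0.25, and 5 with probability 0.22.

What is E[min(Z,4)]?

3

E[min(Z,4)] = Σ min(z,4)·P(Z=z)
 = 1·0.14 + 2·0.19 + 3·0.2 + 4·0.25 + 4·0.22
 = 0.14 + 0.38 + 0.6 + 1 + 0.88
 = 3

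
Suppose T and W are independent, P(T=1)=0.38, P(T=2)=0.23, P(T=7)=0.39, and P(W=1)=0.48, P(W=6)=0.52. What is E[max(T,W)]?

5.0364

E[max(T,W)] = Σ_t Σ_w max(t,w) · P(T=t)P(W=w)
 = 1·0.1824 + 6·0.1976 + 2·0.1104 + 6·0.1196 + 7·0.1872 + 7·0.2028
 = 0.1824 + 1.1856 + 0.2208 + 0.7176 + 1.3104 + 1.4196
 = 5.0364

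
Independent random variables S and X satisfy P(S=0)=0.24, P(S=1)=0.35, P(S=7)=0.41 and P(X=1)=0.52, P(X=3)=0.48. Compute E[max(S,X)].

E[max(S,X)] = Σ_s Σ_x max(s,x) · P(S=s)P(X=x)
 = 1·0.1248 + 3·0.1152 + 1·0.182 + 3·0.168 + 7·0.2132 + 7·0.1968
 = 0.1248 + 0.3456 + 0.182 + 0.504 + 1.4924 + 1.3776
 = 4.0264

4.0264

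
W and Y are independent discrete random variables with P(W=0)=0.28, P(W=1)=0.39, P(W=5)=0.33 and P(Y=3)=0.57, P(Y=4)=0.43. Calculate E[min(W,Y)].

1.5219

E[min(W,Y)] = Σ_w Σ_y min(w,y) · P(W=w)P(Y=y)
 = 0·0.1596 + 0·0.1204 + 1·0.2223 + 1·0.1677 + 3·0.1881 + 4·0.1419
 = 0 + 0 + 0.2223 + 0.1677 + 0.5643 + 0.5676
 = 1.5219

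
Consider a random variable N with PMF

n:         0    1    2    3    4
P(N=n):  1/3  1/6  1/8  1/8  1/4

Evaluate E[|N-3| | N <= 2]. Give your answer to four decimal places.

2.3333

P(N <= 2) = 1/3 + 1/6 + 1/8 = 5/8.
E[|N-3| | N <= 2] = [3·1/3 + 2·1/6 + 1·1/8] / (5/8)
 = 35/24 / (5/8)
 = 7/3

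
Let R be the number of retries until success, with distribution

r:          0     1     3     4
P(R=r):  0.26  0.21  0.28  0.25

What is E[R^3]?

23.77

E[R^3] = Σ r^3·P(R=r)
 = 0·0.26 + 1·0.21 + 27·0.28 + 64·0.25
 = 0 + 0.21 + 7.56 + 16
 = 23.77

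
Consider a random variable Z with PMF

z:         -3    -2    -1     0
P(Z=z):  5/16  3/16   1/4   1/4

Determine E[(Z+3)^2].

E[(Z+3)^2] = Σ (z+3)^2·P(Z=z)
 = 0·5/16 + 1·3/16 + 4·1/4 + 9·1/4
 = 0 + 3/16 + 1 + 9/4
 = 55/16

3.4375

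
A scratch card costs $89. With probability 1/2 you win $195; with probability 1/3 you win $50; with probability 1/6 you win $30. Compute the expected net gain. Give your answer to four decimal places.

30.1667

E[payout] = 195·1/2 + 50·1/3 + 30·1/6
 = 195/2 + 50/3 + 5
 = 715/6
Net = 715/6 - 89 = 181/6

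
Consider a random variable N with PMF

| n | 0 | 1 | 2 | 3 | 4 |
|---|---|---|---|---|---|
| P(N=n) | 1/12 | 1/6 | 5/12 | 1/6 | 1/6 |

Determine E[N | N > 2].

P(N > 2) = 1/6 + 1/6 = 1/3.
E[N | N > 2] = [3·1/6 + 4·1/6] / (1/3)
 = 7/6 / (1/3)
 = 7/2

3.5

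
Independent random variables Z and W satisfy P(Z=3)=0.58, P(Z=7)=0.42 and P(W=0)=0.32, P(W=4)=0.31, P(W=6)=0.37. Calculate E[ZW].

E[ZW] = Σ_z Σ_w zw · P(Z=z)P(W=w)
 = 0·0.1856 + 12·0.1798 + 18·0.2146 + 0·0.1344 + 28·0.1302 + 42·0.1554
 = 0 + 2.1576 + 3.8628 + 0 + 3.6456 + 6.5268
 = 16.1928

16.1928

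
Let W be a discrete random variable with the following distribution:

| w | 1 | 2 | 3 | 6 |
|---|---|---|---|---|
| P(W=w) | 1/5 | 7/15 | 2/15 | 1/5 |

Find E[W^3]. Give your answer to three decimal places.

E[W^3] = Σ w^3·P(W=w)
 = 1·1/5 + 8·7/15 + 27·2/15 + 216·1/5
 = 1/5 + 56/15 + 18/5 + 216/5
 = 761/15

50.733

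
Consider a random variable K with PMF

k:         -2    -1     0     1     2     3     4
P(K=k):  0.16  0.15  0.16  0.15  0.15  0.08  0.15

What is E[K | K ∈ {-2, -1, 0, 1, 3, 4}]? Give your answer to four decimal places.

0.6118

P(K ∈ {-2, -1, 0, 1, 3, 4}) = 0.16 + 0.15 + 0.16 + 0.15 + 0.08 + 0.15 = 0.85.
E[K | K ∈ {-2, -1, 0, 1, 3, 4}] = [(-2)·0.16 + (-1)·0.15 + 0·0.16 + 1·0.15 + 3·0.08 + 4·0.15] / 0.85
 = 0.52 / 0.85
 = 52/85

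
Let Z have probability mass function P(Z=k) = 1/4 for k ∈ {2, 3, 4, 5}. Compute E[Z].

E[Z] = Σ z·P(Z=z)
 = 2·1/4 + 3·1/4 + 4·1/4 + 5·1/4
 = 1/2 + 3/4 + 1 + 5/4
 = 7/2

3.5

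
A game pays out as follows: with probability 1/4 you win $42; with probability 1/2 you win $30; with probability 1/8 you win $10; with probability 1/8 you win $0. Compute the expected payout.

26.75

E[payout] = 42·1/4 + 30·1/2 + 10·1/8 + 0·1/8
 = 21/2 + 15 + 5/4 + 0
 = 107/4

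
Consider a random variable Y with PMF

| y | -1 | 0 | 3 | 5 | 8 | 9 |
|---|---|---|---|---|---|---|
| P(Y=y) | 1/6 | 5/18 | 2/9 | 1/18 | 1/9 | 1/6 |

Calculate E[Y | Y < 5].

0.75

P(Y < 5) = 1/6 + 5/18 + 2/9 = 2/3.
E[Y | Y < 5] = [(-1)·1/6 + 0·5/18 + 3·2/9] / (2/3)
 = 1/2 / (2/3)
 = 3/4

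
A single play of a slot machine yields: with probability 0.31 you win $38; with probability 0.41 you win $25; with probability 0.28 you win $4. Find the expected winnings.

23.15

E[payout] = 38·0.31 + 25·0.41 + 4·0.28
 = 11.78 + 10.25 + 1.12
 = 23.15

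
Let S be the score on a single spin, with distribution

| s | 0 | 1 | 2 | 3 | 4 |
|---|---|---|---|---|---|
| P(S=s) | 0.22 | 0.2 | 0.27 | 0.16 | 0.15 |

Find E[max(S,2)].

2.46

E[max(S,2)] = Σ max(s,2)·P(S=s)
 = 2·0.22 + 2·0.2 + 2·0.27 + 3·0.16 + 4·0.15
 = 0.44 + 0.4 + 0.54 + 0.48 + 0.6
 = 2.46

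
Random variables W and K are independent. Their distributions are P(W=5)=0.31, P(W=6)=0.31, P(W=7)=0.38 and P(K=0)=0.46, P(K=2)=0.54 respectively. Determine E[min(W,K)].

E[min(W,K)] = Σ_w Σ_k min(w,k) · P(W=w)P(K=k)
 = 0·0.1426 + 2·0.1674 + 0·0.1426 + 2·0.1674 + 0·0.1748 + 2·0.2052
 = 0 + 0.3348 + 0 + 0.3348 + 0 + 0.4104
 = 1.08

1.08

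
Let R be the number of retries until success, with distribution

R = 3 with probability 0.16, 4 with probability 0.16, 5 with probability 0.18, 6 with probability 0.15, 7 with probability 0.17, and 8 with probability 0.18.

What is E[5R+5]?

32.75

E[5R+5] = Σ (5r+5)·P(R=r)
 = 20·0.16 + 25·0.16 + 30·0.18 + 35·0.15 + 40·0.17 + 45·0.18
 = 3.2 + 4 + 5.4 + 5.25 + 6.8 + 8.1
 = 32.75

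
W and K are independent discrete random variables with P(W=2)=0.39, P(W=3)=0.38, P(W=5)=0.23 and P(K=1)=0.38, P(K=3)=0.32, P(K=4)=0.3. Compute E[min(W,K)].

E[min(W,K)] = Σ_w Σ_k min(w,k) · P(W=w)P(K=k)
 = 1·0.1482 + 2·0.1248 + 2·0.117 + 1·0.1444 + 3·0.1216 + 3·0.114 + 1·0.0874 + 3·0.0736 + 4·0.069
 = 0.1482 + 0.2496 + 0.234 + 0.1444 + 0.3648 + 0.342 + 0.0874 + 0.2208 + 0.276
 = 2.0672

2.0672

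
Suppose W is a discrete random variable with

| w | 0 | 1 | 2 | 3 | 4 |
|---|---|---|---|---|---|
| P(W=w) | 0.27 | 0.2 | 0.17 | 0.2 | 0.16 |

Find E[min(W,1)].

0.73

E[min(W,1)] = Σ min(w,1)·P(W=w)
 = 0·0.27 + 1·0.2 + 1·0.17 + 1·0.2 + 1·0.16
 = 0 + 0.2 + 0.17 + 0.2 + 0.16
 = 0.73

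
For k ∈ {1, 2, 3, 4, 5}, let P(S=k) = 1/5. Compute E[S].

E[S] = Σ s·P(S=s)
 = 1·1/5 + 2·1/5 + 3·1/5 + 4·1/5 + 5·1/5
 = 1/5 + 2/5 + 3/5 + 4/5 + 1
 = 3

3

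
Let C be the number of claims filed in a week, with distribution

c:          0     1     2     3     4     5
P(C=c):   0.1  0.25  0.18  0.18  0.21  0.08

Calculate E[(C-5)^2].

E[(C-5)^2] = Σ (c-5)^2·P(C=c)
 = 25·0.1 + 16·0.25 + 9·0.18 + 4·0.18 + 1·0.21 + 0·0.08
 = 2.5 + 4 + 1.62 + 0.72 + 0.21 + 0
 = 9.05

9.05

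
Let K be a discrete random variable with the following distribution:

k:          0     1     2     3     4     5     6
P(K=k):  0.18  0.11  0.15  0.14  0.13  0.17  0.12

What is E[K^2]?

E[K^2] = Σ k^2·P(K=k)
 = 0·0.18 + 1·0.11 + 4·0.15 + 9·0.14 + 16·0.13 + 25·0.17 + 36·0.12
 = 0 + 0.11 + 0.6 + 1.26 + 2.08 + 4.25 + 4.32
 = 12.62

12.62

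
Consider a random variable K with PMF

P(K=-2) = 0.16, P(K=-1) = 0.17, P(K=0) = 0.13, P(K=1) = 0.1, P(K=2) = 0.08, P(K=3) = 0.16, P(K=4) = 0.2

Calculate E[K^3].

E[K^3] = Σ k^3·P(K=k)
 = (-8)·0.16 + (-1)·0.17 + 0·0.13 + 1·0.1 + 8·0.08 + 27·0.16 + 64·0.2
 = (-1.28) + (-0.17) + 0 + 0.1 + 0.64 + 4.32 + 12.8
 = 16.41

16.41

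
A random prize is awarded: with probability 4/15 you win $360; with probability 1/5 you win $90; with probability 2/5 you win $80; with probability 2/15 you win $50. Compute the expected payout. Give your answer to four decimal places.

152.6667

E[payout] = 360·4/15 + 90·1/5 + 80·2/5 + 50·2/15
 = 96 + 18 + 32 + 20/3
 = 458/3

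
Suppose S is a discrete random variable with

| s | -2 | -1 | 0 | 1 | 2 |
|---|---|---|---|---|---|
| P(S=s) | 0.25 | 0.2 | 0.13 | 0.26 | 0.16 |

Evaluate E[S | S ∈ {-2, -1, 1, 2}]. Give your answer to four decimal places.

-0.1379

P(S ∈ {-2, -1, 1, 2}) = 0.25 + 0.2 + 0.26 + 0.16 = 0.87.
E[S | S ∈ {-2, -1, 1, 2}] = [(-2)·0.25 + (-1)·0.2 + 1·0.26 + 2·0.16] / 0.87
 = -0.12 / 0.87
 = -4/29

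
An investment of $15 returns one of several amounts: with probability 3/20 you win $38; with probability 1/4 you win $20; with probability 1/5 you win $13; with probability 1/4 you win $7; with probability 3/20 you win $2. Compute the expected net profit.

E[payout] = 38·3/20 + 20·1/4 + 13·1/5 + 7·1/4 + 2·3/20
 = 57/10 + 5 + 13/5 + 7/4 + 3/10
 = 307/20
Net = 307/20 - 15 = 7/20

0.35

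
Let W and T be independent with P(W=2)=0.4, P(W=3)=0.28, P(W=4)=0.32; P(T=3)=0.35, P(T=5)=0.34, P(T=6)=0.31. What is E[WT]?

13.4612

E[WT] = Σ_w Σ_t wt · P(W=w)P(T=t)
 = 6·0.14 + 10·0.136 + 12·0.124 + 9·0.098 + 15·0.0952 + 18·0.0868 + 12·0.112 + 20·0.1088 + 24·0.0992
 = 0.84 + 1.36 + 1.488 + 0.882 + 1.428 + 1.5624 + 1.344 + 2.176 + 2.3808
 = 13.4612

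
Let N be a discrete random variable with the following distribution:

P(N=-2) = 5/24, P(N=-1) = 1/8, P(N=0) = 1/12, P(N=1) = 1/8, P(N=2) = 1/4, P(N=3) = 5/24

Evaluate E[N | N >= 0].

P(N >= 0) = 1/12 + 1/8 + 1/4 + 5/24 = 2/3.
E[N | N >= 0] = [0·1/12 + 1·1/8 + 2·1/4 + 3·5/24] / (2/3)
 = 5/4 / (2/3)
 = 15/8

1.875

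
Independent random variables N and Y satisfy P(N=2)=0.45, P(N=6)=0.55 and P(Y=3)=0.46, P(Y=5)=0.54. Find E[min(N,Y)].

E[min(N,Y)] = Σ_n Σ_y min(n,y) · P(N=n)P(Y=y)
 = 2·0.207 + 2·0.243 + 3·0.253 + 5·0.297
 = 0.414 + 0.486 + 0.759 + 1.485
 = 3.144

3.144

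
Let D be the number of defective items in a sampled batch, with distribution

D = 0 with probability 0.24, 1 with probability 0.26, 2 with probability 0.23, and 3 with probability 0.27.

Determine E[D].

1.53

E[D] = Σ d·P(D=d)
 = 0·0.24 + 1·0.26 + 2·0.23 + 3·0.27
 = 0 + 0.26 + 0.46 + 0.81
 = 1.53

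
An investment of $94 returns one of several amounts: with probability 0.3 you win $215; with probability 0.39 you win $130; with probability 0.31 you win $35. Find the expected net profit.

32.05

E[payout] = 215·0.3 + 130·0.39 + 35·0.31
 = 64.5 + 50.7 + 10.85
 = 126.05
Net = 126.05 - 94 = 32.05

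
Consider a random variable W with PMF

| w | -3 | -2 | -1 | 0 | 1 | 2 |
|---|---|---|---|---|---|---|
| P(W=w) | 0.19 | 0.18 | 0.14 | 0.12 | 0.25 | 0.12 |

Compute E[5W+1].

E[5W+1] = Σ (5w+1)·P(W=w)
 = (-14)·0.19 + (-9)·0.18 + (-4)·0.14 + 1·0.12 + 6·0.25 + 11·0.12
 = (-2.66) + (-1.62) + (-0.56) + 0.12 + 1.5 + 1.32
 = -1.9

-1.9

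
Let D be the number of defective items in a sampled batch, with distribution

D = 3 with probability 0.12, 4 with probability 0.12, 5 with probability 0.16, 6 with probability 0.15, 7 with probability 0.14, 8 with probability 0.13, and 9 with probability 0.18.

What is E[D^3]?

E[D^3] = Σ d^3·P(D=d)
 = 27·0.12 + 64·0.12 + 125·0.16 + 216·0.15 + 343·0.14 + 512·0.13 + 729·0.18
 = 3.24 + 7.68 + 20 + 32.4 + 48.02 + 66.56 + 131.22
 = 309.12

309.12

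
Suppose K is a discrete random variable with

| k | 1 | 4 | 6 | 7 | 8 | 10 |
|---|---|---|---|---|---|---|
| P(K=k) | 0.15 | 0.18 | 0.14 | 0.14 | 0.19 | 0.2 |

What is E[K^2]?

E[K^2] = Σ k^2·P(K=k)
 = 1·0.15 + 16·0.18 + 36·0.14 + 49·0.14 + 64·0.19 + 100·0.2
 = 0.15 + 2.88 + 5.04 + 6.86 + 12.16 + 20
 = 47.09

47.09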